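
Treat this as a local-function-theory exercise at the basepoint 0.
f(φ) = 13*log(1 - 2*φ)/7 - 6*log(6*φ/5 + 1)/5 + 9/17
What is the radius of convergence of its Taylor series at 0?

The radius of convergence is 1/2.

Branch term (13/7)*log(1 - φ/(1/2)): its argument vanishes at φ = 1/2, a logarithmic branch point, modulus 1/2.
Branch term (-6/5)*log(1 - φ/(-5/6)): its argument vanishes at φ = -5/6, a logarithmic branch point, modulus 5/6.
The radius of convergence is the smallest modulus among the singular points: 1/2.


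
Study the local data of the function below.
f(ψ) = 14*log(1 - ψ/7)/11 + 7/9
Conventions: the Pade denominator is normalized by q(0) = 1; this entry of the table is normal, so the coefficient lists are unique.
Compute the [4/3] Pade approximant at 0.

The Pade approximant has numerator coefficients [7/9, -86/231, 73/1617, -254/169785, 1/264110]; denominator coefficients [1, -12/49, 6/343, -4/12005].

Taylor coefficients needed (expand at 0): a_0 = 7/9, a_1 = -2/11, a_2 = -1/77, a_3 = -2/1617, a_4 = -1/7546, a_5 = -2/132055, a_6 = -1/554631, a_7 = -2/9058973.
Write the denominator as Q(ψ) = 1 + q1*ψ + q2*ψ^2 + q3*ψ^3. Requiring Q*f - P = O(ψ^8) with deg P <= 4 kills the coefficients of ψ^5..ψ^7 in Q*f:
  ψ^5: a_5 + q1*a_4 + q2*a_3 + q3*a_2 = 0, i.e. -2/132055 + (-1/7546)*q1 + (-2/1617)*q2 + (-1/77)*q3 = 0.
  ψ^6: a_6 + q1*a_5 + q2*a_4 + q3*a_3 = 0, i.e. -1/554631 + (-2/132055)*q1 + (-1/7546)*q2 + (-2/1617)*q3 = 0.
  ψ^7: a_7 + q1*a_6 + q2*a_5 + q3*a_4 = 0, i.e. -2/9058973 + (-1/554631)*q1 + (-2/132055)*q2 + (-1/7546)*q3 = 0.
Solving this linear system: q1 = -12/49, q2 = 6/343, q3 = -4/12005.
The numerator is Q*f truncated at degree 4: P0 = a_0 = 7/9; P1 = a_1 + q1*a_0 = -86/231; P2 = a_2 + q1*a_1 + q2*a_0 = 73/1617; P3 = a_3 + q1*a_2 + q2*a_1 + q3*a_0 = -254/169785; P4 = a_4 + q1*a_3 + q2*a_2 + q3*a_1 = 1/264110.


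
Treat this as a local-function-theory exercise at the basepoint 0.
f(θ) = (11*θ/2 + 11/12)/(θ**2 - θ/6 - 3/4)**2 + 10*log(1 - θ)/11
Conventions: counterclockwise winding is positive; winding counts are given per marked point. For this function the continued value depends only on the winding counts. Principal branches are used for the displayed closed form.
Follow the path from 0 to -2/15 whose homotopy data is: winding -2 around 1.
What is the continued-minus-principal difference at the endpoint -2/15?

The rational part is single-valued and drops out of the difference; each branch term changes only by its own monodromy.
(10/11)*log(1 - θ/(1)): each positive loop around 1 adds 2*pi*i to the log, so winding -2 contributes (10/11)*(-2)*2*pi*i = -(40/11)*pi*i.
Summing the contributions at θ = -2/15 gives -(40/11)*pi*i.

Continued minus principal equals -(40/11)*pi*i.


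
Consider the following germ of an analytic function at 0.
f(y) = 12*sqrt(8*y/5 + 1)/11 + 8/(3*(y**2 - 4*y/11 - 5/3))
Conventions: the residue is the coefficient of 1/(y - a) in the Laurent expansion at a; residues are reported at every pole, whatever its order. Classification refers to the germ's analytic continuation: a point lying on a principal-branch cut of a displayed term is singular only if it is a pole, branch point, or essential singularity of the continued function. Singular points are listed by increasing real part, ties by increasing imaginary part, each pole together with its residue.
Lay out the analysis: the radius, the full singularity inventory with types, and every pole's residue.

Denominator factor (y**2 - 4*y/11 - 5/3): discriminant 2468/363, real irrational roots 2/11 + (1/33)*sqrt(1851) and 2/11 - (1/33)*sqrt(1851); poles of order 1, moduli 2/11 + (1/33)*sqrt(1851) and -2/11 + (1/33)*sqrt(1851).
Branch term (12/11)*sqrt(1 - y/(-5/8)): its argument vanishes at y = -5/8, a square-root branch point, modulus 5/8.
The radius of convergence is the smallest modulus among the singular points: 5/8.
The branch term is analytic at 2/11 - (1/33)*sqrt(1851) and contributes nothing to the residue; only the rational part matters.
The factor y**2 - 4*y/11 - 5/3 splits as (y - a)(y - a') with a = 2/11 - (1/33)*sqrt(1851), a' = 2/11 + (1/33)*sqrt(1851). At the order-1 pole a set g(y) = (y - a)*(rational part) = [8/3] / (y - a').
Simple pole: residue = g(a) at a = 2/11 - (1/33)*sqrt(1851), which is -(44/1851)*sqrt(1851).
The branch term is analytic at 2/11 + (1/33)*sqrt(1851) and contributes nothing to the residue; only the rational part matters.
The factor y**2 - 4*y/11 - 5/3 splits as (y - a)(y - a') with a = 2/11 + (1/33)*sqrt(1851), a' = 2/11 - (1/33)*sqrt(1851). At the order-1 pole a set g(y) = (y - a)*(rational part) = [8/3] / (y - a').
Simple pole: residue = g(a) at a = 2/11 + (1/33)*sqrt(1851), which is (44/1851)*sqrt(1851).
List the singular points by increasing real part (a conjugate pair: the negative imaginary part first).

Radius of convergence at 0: 5/8.
At 2/11 - (1/33)*sqrt(1851): a pole of order 1; residue -(44/1851)*sqrt(1851).
At -5/8: an algebraic (square-root) branch point.
At 2/11 + (1/33)*sqrt(1851): a pole of order 1; residue (44/1851)*sqrt(1851).


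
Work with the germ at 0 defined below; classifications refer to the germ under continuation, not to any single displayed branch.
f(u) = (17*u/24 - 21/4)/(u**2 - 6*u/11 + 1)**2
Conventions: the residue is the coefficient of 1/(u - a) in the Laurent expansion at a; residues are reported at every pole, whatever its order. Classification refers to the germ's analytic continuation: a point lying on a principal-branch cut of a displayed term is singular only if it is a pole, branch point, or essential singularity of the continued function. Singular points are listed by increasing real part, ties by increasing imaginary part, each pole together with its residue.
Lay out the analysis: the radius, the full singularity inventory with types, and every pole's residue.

Denominator factor (u**2 - 6*u/11 + 1)^2: discriminant -448/121, complex-conjugate roots (3/11) + ((4/11)*sqrt(7))*i and (3/11) - ((4/11)*sqrt(7))*i; poles of order 2, moduli 1 and 1.
The radius of convergence is the smallest modulus among the singular points: 1.
The factor u**2 - 6*u/11 + 1 splits as (u - a)(u - a') with a = (3/11) - ((4/11)*sqrt(7))*i, a' = (3/11) + ((4/11)*sqrt(7))*i. At the order-2 pole a set g(u) = (u - a)^2*f(u) = [17*u/24 - 21/4] / (u - a')^2.
Order-2 pole: residue = g'(a); g'((3/11) - ((4/11)*sqrt(7))*i) = -((53845/100352)*sqrt(7))*i, so the residue is -((53845/100352)*sqrt(7))*i.
The factor u**2 - 6*u/11 + 1 splits as (u - a)(u - a') with a = (3/11) + ((4/11)*sqrt(7))*i, a' = (3/11) - ((4/11)*sqrt(7))*i. At the order-2 pole a set g(u) = (u - a)^2*f(u) = [17*u/24 - 21/4] / (u - a')^2.
Order-2 pole: residue = g'(a); g'((3/11) + ((4/11)*sqrt(7))*i) = ((53845/100352)*sqrt(7))*i, so the residue is ((53845/100352)*sqrt(7))*i.
List the singular points by increasing real part (a conjugate pair: the negative imaginary part first).

Radius of convergence at 0: 1.
At (3/11) - ((4/11)*sqrt(7))*i: a pole of order 2; residue -((53845/100352)*sqrt(7))*i.
At (3/11) + ((4/11)*sqrt(7))*i: a pole of order 2; residue ((53845/100352)*sqrt(7))*i.


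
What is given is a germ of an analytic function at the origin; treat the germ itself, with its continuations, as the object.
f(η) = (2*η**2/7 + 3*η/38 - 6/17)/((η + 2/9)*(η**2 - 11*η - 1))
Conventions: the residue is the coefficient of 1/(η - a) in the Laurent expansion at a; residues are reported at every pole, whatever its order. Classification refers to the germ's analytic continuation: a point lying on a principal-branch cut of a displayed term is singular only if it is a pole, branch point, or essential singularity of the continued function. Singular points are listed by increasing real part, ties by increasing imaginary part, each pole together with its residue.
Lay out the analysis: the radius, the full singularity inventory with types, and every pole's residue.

Radius of convergence at 0: -11/2 + (5/2)*sqrt(5).
At -2/9: a pole of order 1; residue -65267/273581.
At 11/2 - (5/2)*sqrt(5): a pole of order 1; residue 143433/547162 - (8667/977075)*sqrt(5).
At 11/2 + (5/2)*sqrt(5): a pole of order 1; residue 143433/547162 + (8667/977075)*sqrt(5).

Denominator factor (η + 2/9): pole of order 1 at -2/9, modulus 2/9.
Denominator factor (η**2 - 11*η - 1): discriminant 125, real irrational roots 11/2 + (5/2)*sqrt(5) and 11/2 - (5/2)*sqrt(5); poles of order 1, moduli 11/2 + (5/2)*sqrt(5) and -11/2 + (5/2)*sqrt(5).
The radius of convergence is the smallest modulus among the singular points: -11/2 + (5/2)*sqrt(5).
At the order-1 pole -2/9 set g(η) = (η - (-2/9))*f(η) = (2*η**2/7 + 3*η/38 - 6/17)/(η**2 - 11*η - 1).
Simple pole: residue = g(a) at a = -2/9, which is -65267/273581.
The factor η**2 - 11*η - 1 splits as (η - a)(η - a') with a = 11/2 - (5/2)*sqrt(5), a' = 11/2 + (5/2)*sqrt(5). At the order-1 pole a set g(η) = (η - a)*f(η) = [(2*η**2/7 + 3*η/38 - 6/17)/(η + 2/9)] / (η - a').
Simple pole: residue = g(a) at a = 11/2 - (5/2)*sqrt(5), which is 143433/547162 - (8667/977075)*sqrt(5).
The factor η**2 - 11*η - 1 splits as (η - a)(η - a') with a = 11/2 + (5/2)*sqrt(5), a' = 11/2 - (5/2)*sqrt(5). At the order-1 pole a set g(η) = (η - a)*f(η) = [(2*η**2/7 + 3*η/38 - 6/17)/(η + 2/9)] / (η - a').
Simple pole: residue = g(a) at a = 11/2 + (5/2)*sqrt(5), which is 143433/547162 + (8667/977075)*sqrt(5).
List the singular points by increasing real part (a conjugate pair: the negative imaginary part first).


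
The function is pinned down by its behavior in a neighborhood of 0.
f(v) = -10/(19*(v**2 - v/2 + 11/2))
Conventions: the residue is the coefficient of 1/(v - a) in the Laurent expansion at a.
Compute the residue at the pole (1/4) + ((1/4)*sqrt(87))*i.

The residue is ((20/1653)*sqrt(87))*i.

The factor v**2 - v/2 + 11/2 splits as (v - a)(v - a') with a = (1/4) + ((1/4)*sqrt(87))*i, a' = (1/4) - ((1/4)*sqrt(87))*i. At the order-1 pole a set g(v) = (v - a)*f(v) = [-10/19] / (v - a').
Simple pole: residue = g(a) at a = (1/4) + ((1/4)*sqrt(87))*i, which is ((20/1653)*sqrt(87))*i.


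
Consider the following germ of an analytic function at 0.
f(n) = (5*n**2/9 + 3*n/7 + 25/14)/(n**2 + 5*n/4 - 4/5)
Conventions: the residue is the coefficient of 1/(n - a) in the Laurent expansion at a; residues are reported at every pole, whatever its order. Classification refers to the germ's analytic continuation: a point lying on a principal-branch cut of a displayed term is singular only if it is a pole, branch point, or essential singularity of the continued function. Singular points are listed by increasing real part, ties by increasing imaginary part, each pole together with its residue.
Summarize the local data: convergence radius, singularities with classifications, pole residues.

Radius of convergence at 0: -5/8 + (1/40)*sqrt(1905).
At -5/8 - (1/40)*sqrt(1905): a pole of order 1; residue -67/504 - (4831/192024)*sqrt(1905).
At -5/8 + (1/40)*sqrt(1905): a pole of order 1; residue -67/504 + (4831/192024)*sqrt(1905).

Denominator factor (n**2 + 5*n/4 - 4/5): discriminant 381/80, real irrational roots -5/8 + (1/40)*sqrt(1905) and -5/8 - (1/40)*sqrt(1905); poles of order 1, moduli -5/8 + (1/40)*sqrt(1905) and 5/8 + (1/40)*sqrt(1905).
The radius of convergence is the smallest modulus among the singular points: -5/8 + (1/40)*sqrt(1905).
The factor n**2 + 5*n/4 - 4/5 splits as (n - a)(n - a') with a = -5/8 - (1/40)*sqrt(1905), a' = -5/8 + (1/40)*sqrt(1905). At the order-1 pole a set g(n) = (n - a)*f(n) = [5*n**2/9 + 3*n/7 + 25/14] / (n - a').
Simple pole: residue = g(a) at a = -5/8 - (1/40)*sqrt(1905), which is -67/504 - (4831/192024)*sqrt(1905).
The factor n**2 + 5*n/4 - 4/5 splits as (n - a)(n - a') with a = -5/8 + (1/40)*sqrt(1905), a' = -5/8 - (1/40)*sqrt(1905). At the order-1 pole a set g(n) = (n - a)*f(n) = [5*n**2/9 + 3*n/7 + 25/14] / (n - a').
Simple pole: residue = g(a) at a = -5/8 + (1/40)*sqrt(1905), which is -67/504 + (4831/192024)*sqrt(1905).
List the singular points by increasing real part (a conjugate pair: the negative imaginary part first).


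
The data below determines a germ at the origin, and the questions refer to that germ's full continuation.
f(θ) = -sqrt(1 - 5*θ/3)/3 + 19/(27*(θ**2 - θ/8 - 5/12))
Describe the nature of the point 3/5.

The term (-1/3)*sqrt(1 - θ/(3/5)) has argument 1 - 3/5/(3/5) = 0 at 3/5: a square-root (algebraic, two-sheeted) branch point; the remaining terms are analytic or single-valued there.

The point is an algebraic (square-root) branch point.


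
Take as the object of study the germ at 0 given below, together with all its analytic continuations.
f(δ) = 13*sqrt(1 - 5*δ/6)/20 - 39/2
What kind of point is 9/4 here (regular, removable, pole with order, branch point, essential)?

The point is a regular point.

There is no denominator, hence no pole anywhere.
Branch term sqrt(1 - δ/(6/5)): argument at 9/4 is -7/8, nonzero, so 9/4 is not its branch point (a point on a principal cut is still regular for the continued germ).
So the germ continues analytically to 9/4.


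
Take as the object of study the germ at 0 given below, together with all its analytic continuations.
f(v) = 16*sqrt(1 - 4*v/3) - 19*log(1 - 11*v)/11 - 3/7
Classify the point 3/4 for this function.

The point is an algebraic (square-root) branch point.

The term (16)*sqrt(1 - v/(3/4)) has argument 1 - 3/4/(3/4) = 0 at 3/4: a square-root (algebraic, two-sheeted) branch point; the remaining terms are analytic or single-valued there.


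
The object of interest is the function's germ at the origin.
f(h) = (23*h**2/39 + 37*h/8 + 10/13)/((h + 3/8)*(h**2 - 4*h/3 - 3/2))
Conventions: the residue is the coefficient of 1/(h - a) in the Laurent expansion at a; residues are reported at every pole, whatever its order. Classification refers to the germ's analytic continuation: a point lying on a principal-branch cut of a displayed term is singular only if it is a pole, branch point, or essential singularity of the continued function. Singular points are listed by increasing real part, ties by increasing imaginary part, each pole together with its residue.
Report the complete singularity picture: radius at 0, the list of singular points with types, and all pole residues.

Denominator factor (h + 3/8): pole of order 1 at -3/8, modulus 3/8.
Denominator factor (h**2 - 4*h/3 - 3/2): discriminant 70/9, real irrational roots 2/3 + (1/6)*sqrt(70) and 2/3 - (1/6)*sqrt(70); poles of order 1, moduli 2/3 + (1/6)*sqrt(70) and -2/3 + (1/6)*sqrt(70).
The radius of convergence is the smallest modulus among the singular points: 3/8.
The factor h**2 - 4*h/3 - 3/2 splits as (h - a)(h - a') with a = 2/3 - (1/6)*sqrt(70), a' = 2/3 + (1/6)*sqrt(70). At the order-1 pole a set g(h) = (h - a)*f(h) = [(23*h**2/39 + 37*h/8 + 10/13)/(h + 3/8)] / (h - a').
Simple pole: residue = g(a) at a = 2/3 - (1/6)*sqrt(70), which is -937/4290 - (755/3003)*sqrt(70).
At the order-1 pole -3/8 set g(h) = (h - (-3/8))*f(h) = (23*h**2/39 + 37*h/8 + 10/13)/(h**2 - 4*h/3 - 3/2).
Simple pole: residue = g(a) at a = -3/8, which is 734/715.
The factor h**2 - 4*h/3 - 3/2 splits as (h - a)(h - a') with a = 2/3 + (1/6)*sqrt(70), a' = 2/3 - (1/6)*sqrt(70). At the order-1 pole a set g(h) = (h - a)*f(h) = [(23*h**2/39 + 37*h/8 + 10/13)/(h + 3/8)] / (h - a').
Simple pole: residue = g(a) at a = 2/3 + (1/6)*sqrt(70), which is -937/4290 + (755/3003)*sqrt(70).
List the singular points by increasing real part (a conjugate pair: the negative imaginary part first).

Radius of convergence at 0: 3/8.
At 2/3 - (1/6)*sqrt(70): a pole of order 1; residue -937/4290 - (755/3003)*sqrt(70).
At -3/8: a pole of order 1; residue 734/715.
At 2/3 + (1/6)*sqrt(70): a pole of order 1; residue -937/4290 + (755/3003)*sqrt(70).


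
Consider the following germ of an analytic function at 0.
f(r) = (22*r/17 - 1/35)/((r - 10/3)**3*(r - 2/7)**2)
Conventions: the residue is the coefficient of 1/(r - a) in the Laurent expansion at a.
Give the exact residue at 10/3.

At the order-3 pole 10/3 set g(r) = (r - (10/3))^3*f(r) = (22*r/17 - 1/35)/(r - 2/7)**2.
Order-3 pole: residue = g''(a)/2; g''(10/3) = 82117287/713031680, so the residue is 82117287/1426063360.

The residue is 82117287/1426063360.


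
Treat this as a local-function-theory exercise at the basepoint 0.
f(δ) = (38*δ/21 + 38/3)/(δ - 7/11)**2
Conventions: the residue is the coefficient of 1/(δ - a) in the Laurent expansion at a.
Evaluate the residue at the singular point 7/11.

The residue is 38/21.

At the order-2 pole 7/11 set g(δ) = (δ - (7/11))^2*f(δ) = 38*δ/21 + 38/3.
Order-2 pole: residue = g'(a); g'(7/11) = 38/21, so the residue is 38/21.


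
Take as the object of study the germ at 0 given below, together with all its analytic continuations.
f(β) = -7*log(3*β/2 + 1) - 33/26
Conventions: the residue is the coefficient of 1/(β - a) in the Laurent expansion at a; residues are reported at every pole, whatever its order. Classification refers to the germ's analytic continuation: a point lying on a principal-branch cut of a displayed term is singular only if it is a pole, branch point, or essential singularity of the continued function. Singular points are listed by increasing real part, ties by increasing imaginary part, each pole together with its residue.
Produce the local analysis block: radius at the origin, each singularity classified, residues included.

Branch term (-7)*log(1 - β/(-2/3)): its argument vanishes at β = -2/3, a logarithmic branch point, modulus 2/3.
The radius of convergence is the smallest modulus among the singular points: 2/3.

Radius of convergence at 0: 2/3.
At -2/3: a logarithmic branch point.


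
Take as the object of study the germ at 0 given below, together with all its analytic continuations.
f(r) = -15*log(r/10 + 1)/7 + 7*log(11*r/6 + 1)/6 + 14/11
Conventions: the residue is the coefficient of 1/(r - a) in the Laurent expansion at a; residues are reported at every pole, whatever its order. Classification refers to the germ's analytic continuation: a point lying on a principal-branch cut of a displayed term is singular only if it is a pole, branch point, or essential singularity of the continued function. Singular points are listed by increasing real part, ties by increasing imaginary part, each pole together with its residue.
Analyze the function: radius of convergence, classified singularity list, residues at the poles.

Radius of convergence at 0: 6/11.
At -10: a logarithmic branch point.
At -6/11: a logarithmic branch point.

Branch term (7/6)*log(1 - r/(-6/11)): its argument vanishes at r = -6/11, a logarithmic branch point, modulus 6/11.
Branch term (-15/7)*log(1 - r/(-10)): its argument vanishes at r = -10, a logarithmic branch point, modulus 10.
The radius of convergence is the smallest modulus among the singular points: 6/11.
List the singular points by increasing real part (a conjugate pair: the negative imaginary part first).


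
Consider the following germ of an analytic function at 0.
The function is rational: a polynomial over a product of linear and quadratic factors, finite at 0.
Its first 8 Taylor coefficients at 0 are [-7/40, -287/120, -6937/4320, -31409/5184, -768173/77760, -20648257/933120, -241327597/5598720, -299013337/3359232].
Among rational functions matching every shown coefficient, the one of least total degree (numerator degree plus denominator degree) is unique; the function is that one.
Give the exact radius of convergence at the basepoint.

No rational of total degree below 4 reproduces all 8 coefficients; solving the [2/2] Pade equations on them gives f(χ) = (-23*χ**2/27 + 5*χ/4 + 1/10)/(χ**2 + 2*χ/3 - 4/7), whose expansion matches every shown term.
Denominator factor (χ**2 + 2*χ/3 - 4/7): discriminant 172/63, real irrational roots -1/3 + (1/21)*sqrt(301) and -1/3 - (1/21)*sqrt(301); poles of order 1, moduli -1/3 + (1/21)*sqrt(301) and 1/3 + (1/21)*sqrt(301).
The radius of convergence is the smallest modulus among the singular points: -1/3 + (1/21)*sqrt(301).

The radius of convergence is -1/3 + (1/21)*sqrt(301).


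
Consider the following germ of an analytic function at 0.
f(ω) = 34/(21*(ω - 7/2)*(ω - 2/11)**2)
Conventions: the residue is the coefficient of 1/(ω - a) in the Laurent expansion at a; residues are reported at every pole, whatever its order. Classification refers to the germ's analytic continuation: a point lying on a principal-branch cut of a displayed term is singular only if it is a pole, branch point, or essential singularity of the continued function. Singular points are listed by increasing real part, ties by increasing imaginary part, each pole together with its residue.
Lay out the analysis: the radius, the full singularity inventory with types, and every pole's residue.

Denominator factor (ω - 7/2): pole of order 1 at 7/2, modulus 7/2.
Denominator factor (ω - 2/11)^2: pole of order 2 at 2/11, modulus 2/11.
The radius of convergence is the smallest modulus among the singular points: 2/11.
At the order-2 pole 2/11 set g(ω) = (ω - (2/11))^2*f(ω) = 34/(21*(ω - 7/2)).
Order-2 pole: residue = g'(a); g'(2/11) = -16456/111909, so the residue is -16456/111909.
At the order-1 pole 7/2 set g(ω) = (ω - (7/2))*f(ω) = 34/(21*(ω - 2/11)**2).
Simple pole: residue = g(a) at a = 7/2, which is 16456/111909.
List the singular points by increasing real part (a conjugate pair: the negative imaginary part first).

Radius of convergence at 0: 2/11.
At 2/11: a pole of order 2; residue -16456/111909.
At 7/2: a pole of order 1; residue 16456/111909.


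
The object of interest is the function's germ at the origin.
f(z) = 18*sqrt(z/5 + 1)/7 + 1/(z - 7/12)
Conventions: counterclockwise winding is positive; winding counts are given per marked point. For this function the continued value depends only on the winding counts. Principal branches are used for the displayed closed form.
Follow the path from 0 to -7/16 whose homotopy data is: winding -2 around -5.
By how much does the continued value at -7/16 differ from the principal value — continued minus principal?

The rational part is single-valued and drops out of the difference; each branch term changes only by its own monodromy.
(18/7)*sqrt(1 - z/(-5)): winding -2 is even, the square root returns to the same sheet, contribution 0.
Summing the contributions at z = -7/16 gives 0.

Continued minus principal equals 0.


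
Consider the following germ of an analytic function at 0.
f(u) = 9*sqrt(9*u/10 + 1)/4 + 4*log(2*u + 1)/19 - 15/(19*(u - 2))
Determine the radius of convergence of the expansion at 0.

Denominator factor (u - 2): pole of order 1 at 2, modulus 2.
Branch term (4/19)*log(1 - u/(-1/2)): its argument vanishes at u = -1/2, a logarithmic branch point, modulus 1/2.
Branch term (9/4)*sqrt(1 - u/(-10/9)): its argument vanishes at u = -10/9, a square-root branch point, modulus 10/9.
The radius of convergence is the smallest modulus among the singular points: 1/2.

The radius of convergence is 1/2.


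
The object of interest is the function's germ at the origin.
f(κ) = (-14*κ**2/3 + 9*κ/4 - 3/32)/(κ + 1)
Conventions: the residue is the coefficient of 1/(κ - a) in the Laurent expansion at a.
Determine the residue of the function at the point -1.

The residue is -673/96.

At the order-1 pole -1 set g(κ) = (κ - (-1))*f(κ) = -14*κ**2/3 + 9*κ/4 - 3/32.
Simple pole: residue = g(a) at a = -1, which is -673/96.


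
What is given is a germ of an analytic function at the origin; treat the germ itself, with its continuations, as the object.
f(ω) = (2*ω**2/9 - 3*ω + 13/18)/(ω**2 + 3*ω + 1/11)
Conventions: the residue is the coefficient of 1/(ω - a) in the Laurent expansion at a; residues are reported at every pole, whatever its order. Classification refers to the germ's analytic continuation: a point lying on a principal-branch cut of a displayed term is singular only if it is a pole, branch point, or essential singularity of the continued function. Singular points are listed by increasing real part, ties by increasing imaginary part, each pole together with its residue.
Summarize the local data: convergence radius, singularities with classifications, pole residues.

Radius of convergence at 0: 3/2 - (1/22)*sqrt(1045).
At -3/2 - (1/22)*sqrt(1045): a pole of order 1; residue -11/6 - (614/9405)*sqrt(1045).
At -3/2 + (1/22)*sqrt(1045): a pole of order 1; residue -11/6 + (614/9405)*sqrt(1045).

Denominator factor (ω**2 + 3*ω + 1/11): discriminant 95/11, real irrational roots -3/2 + (1/22)*sqrt(1045) and -3/2 - (1/22)*sqrt(1045); poles of order 1, moduli 3/2 - (1/22)*sqrt(1045) and 3/2 + (1/22)*sqrt(1045).
The radius of convergence is the smallest modulus among the singular points: 3/2 - (1/22)*sqrt(1045).
The factor ω**2 + 3*ω + 1/11 splits as (ω - a)(ω - a') with a = -3/2 - (1/22)*sqrt(1045), a' = -3/2 + (1/22)*sqrt(1045). At the order-1 pole a set g(ω) = (ω - a)*f(ω) = [2*ω**2/9 - 3*ω + 13/18] / (ω - a').
Simple pole: residue = g(a) at a = -3/2 - (1/22)*sqrt(1045), which is -11/6 - (614/9405)*sqrt(1045).
The factor ω**2 + 3*ω + 1/11 splits as (ω - a)(ω - a') with a = -3/2 + (1/22)*sqrt(1045), a' = -3/2 - (1/22)*sqrt(1045). At the order-1 pole a set g(ω) = (ω - a)*f(ω) = [2*ω**2/9 - 3*ω + 13/18] / (ω - a').
Simple pole: residue = g(a) at a = -3/2 + (1/22)*sqrt(1045), which is -11/6 + (614/9405)*sqrt(1045).
List the singular points by increasing real part (a conjugate pair: the negative imaginary part first).


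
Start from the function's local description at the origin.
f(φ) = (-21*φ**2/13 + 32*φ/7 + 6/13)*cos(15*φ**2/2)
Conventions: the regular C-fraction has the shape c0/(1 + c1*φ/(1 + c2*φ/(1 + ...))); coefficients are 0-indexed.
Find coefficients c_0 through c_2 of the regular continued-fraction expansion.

Taylor coefficients (expand at 0): a_0 = 6/13, a_1 = 32/7, a_2 = -21/13.
c0 = a_0 = 6/13. Peel one level at a time: if S = 1 + c*φ/S' with S'(0) = 1, then c is the φ-coefficient of S and S' = c*φ/(S - 1).
S_1 = c0/f = 1 + (-208/21)*φ + (89615/882)*φ^2 + ...; c1 = -208/21.
S_2 = c1*φ/(S_1 - 1) = 1 + (89615/8736)*φ + ...; c2 = 89615/8736.

The regular C-fraction coefficients are [6/13, -208/21, 89615/8736].


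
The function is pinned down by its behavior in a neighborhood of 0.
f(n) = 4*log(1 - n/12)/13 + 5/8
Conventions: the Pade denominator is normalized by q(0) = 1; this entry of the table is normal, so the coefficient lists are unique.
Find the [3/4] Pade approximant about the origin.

The Pade approximant has numerator coefficients [5/8, -19391/170664, 174841/28671552, -46853/516087936]; denominator coefficients [1, -77/547, 523/91896, -95/1654128, -1/16541280].

Taylor coefficients needed (expand at 0): a_0 = 5/8, a_1 = -1/39, a_2 = -1/936, a_3 = -1/16848, a_4 = -1/269568, a_5 = -1/4043520, a_6 = -1/58226688, a_7 = -1/815173632.
Write the denominator as Q(n) = 1 + q1*n + q2*n^2 + q3*n^3 + q4*n^4. Requiring Q*f - P = O(n^8) with deg P <= 3 kills the coefficients of n^4..n^7 in Q*f:
  n^4: a_4 + q1*a_3 + q2*a_2 + q3*a_1 + q4*a_0 = 0, i.e. -1/269568 + (-1/16848)*q1 + (-1/936)*q2 + (-1/39)*q3 + (5/8)*q4 = 0.
  n^5: a_5 + q1*a_4 + q2*a_3 + q3*a_2 + q4*a_1 = 0, i.e. -1/4043520 + (-1/269568)*q1 + (-1/16848)*q2 + (-1/936)*q3 + (-1/39)*q4 = 0.
  n^6: a_6 + q1*a_5 + q2*a_4 + q3*a_3 + q4*a_2 = 0, i.e. -1/58226688 + (-1/4043520)*q1 + (-1/269568)*q2 + (-1/16848)*q3 + (-1/936)*q4 = 0.
  n^7: a_7 + q1*a_6 + q2*a_5 + q3*a_4 + q4*a_3 = 0, i.e. -1/815173632 + (-1/58226688)*q1 + (-1/4043520)*q2 + (-1/269568)*q3 + (-1/16848)*q4 = 0.
Solving this linear system: q1 = -77/547, q2 = 523/91896, q3 = -95/1654128, q4 = -1/16541280.
The numerator is Q*f truncated at degree 3: P0 = a_0 = 5/8; P1 = a_1 + q1*a_0 = -19391/170664; P2 = a_2 + q1*a_1 + q2*a_0 = 174841/28671552; P3 = a_3 + q1*a_2 + q2*a_1 + q3*a_0 = -46853/516087936.


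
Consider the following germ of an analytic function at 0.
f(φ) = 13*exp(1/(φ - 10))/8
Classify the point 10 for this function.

The exponent 1/(φ - (10)) has a pole at 10, so exp(1/(φ - (10))) takes every nonzero value near it: an essential singularity (not a pole of any order).

The point is an essential singularity.


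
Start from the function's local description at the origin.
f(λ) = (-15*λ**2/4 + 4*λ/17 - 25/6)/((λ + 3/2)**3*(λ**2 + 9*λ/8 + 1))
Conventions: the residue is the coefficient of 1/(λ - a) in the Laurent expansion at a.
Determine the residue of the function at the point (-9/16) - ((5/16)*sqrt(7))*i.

The residue is (8/75) + ((40808/74375)*sqrt(7))*i.

The factor λ**2 + 9*λ/8 + 1 splits as (λ - a)(λ - a') with a = (-9/16) - ((5/16)*sqrt(7))*i, a' = (-9/16) + ((5/16)*sqrt(7))*i. At the order-1 pole a set g(λ) = (λ - a)*f(λ) = [(-15*λ**2/4 + 4*λ/17 - 25/6)/(λ + 3/2)**3] / (λ - a').
Simple pole: residue = g(a) at a = (-9/16) - ((5/16)*sqrt(7))*i, which is (8/75) + ((40808/74375)*sqrt(7))*i.


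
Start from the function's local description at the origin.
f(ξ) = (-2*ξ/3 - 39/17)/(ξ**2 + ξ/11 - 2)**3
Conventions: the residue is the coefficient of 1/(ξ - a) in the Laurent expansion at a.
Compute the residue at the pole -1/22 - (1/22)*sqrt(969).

The residue is (37188140/15467504553)*sqrt(969).

The factor ξ**2 + ξ/11 - 2 splits as (ξ - a)(ξ - a') with a = -1/22 - (1/22)*sqrt(969), a' = -1/22 + (1/22)*sqrt(969). At the order-3 pole a set g(ξ) = (ξ - a)^3*f(ξ) = [-2*ξ/3 - 39/17] / (ξ - a')^3.
Order-3 pole: residue = g''(a)/2; g''(-1/22 - (1/22)*sqrt(969)) = (74376280/15467504553)*sqrt(969), so the residue is (37188140/15467504553)*sqrt(969).


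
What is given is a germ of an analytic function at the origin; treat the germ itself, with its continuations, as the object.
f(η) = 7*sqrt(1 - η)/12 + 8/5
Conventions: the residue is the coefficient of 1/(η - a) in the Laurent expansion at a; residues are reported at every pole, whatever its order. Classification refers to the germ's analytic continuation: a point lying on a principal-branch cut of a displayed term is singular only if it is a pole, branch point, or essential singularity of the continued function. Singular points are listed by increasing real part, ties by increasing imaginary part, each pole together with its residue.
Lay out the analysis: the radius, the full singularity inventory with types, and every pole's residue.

Radius of convergence at 0: 1.
At 1: an algebraic (square-root) branch point.

Branch term (7/12)*sqrt(1 - η/(1)): its argument vanishes at η = 1, a square-root branch point, modulus 1.
The radius of convergence is the smallest modulus among the singular points: 1.


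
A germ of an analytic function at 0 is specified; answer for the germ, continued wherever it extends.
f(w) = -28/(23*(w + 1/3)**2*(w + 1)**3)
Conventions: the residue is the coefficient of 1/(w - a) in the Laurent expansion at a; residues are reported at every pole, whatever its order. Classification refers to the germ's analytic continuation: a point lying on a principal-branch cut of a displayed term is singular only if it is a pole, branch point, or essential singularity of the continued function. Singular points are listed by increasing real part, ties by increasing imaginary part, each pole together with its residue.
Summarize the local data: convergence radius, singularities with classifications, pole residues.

Radius of convergence at 0: 1/3.
At -1: a pole of order 3; residue -1701/92.
At -1/3: a pole of order 2; residue 1701/92.

Denominator factor (w + 1)^3: pole of order 3 at -1, modulus 1.
Denominator factor (w + 1/3)^2: pole of order 2 at -1/3, modulus 1/3.
The radius of convergence is the smallest modulus among the singular points: 1/3.
At the order-3 pole -1 set g(w) = (w - (-1))^3*f(w) = -28/(23*(w + 1/3)**2).
Order-3 pole: residue = g''(a)/2; g''(-1) = -1701/46, so the residue is -1701/92.
At the order-2 pole -1/3 set g(w) = (w - (-1/3))^2*f(w) = -28/(23*(w + 1)**3).
Order-2 pole: residue = g'(a); g'(-1/3) = 1701/92, so the residue is 1701/92.
List the singular points by increasing real part (a conjugate pair: the negative imaginary part first).


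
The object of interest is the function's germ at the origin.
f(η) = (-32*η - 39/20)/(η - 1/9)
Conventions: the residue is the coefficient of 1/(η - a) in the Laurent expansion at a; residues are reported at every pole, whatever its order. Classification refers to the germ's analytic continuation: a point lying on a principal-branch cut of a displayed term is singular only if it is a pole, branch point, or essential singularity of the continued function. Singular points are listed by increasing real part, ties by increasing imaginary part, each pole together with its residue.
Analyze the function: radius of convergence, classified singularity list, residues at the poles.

Radius of convergence at 0: 1/9.
At 1/9: a pole of order 1; residue -991/180.

Denominator factor (η - 1/9): pole of order 1 at 1/9, modulus 1/9.
The radius of convergence is the smallest modulus among the singular points: 1/9.
At the order-1 pole 1/9 set g(η) = (η - (1/9))*f(η) = -32*η - 39/20.
Simple pole: residue = g(a) at a = 1/9, which is -991/180.


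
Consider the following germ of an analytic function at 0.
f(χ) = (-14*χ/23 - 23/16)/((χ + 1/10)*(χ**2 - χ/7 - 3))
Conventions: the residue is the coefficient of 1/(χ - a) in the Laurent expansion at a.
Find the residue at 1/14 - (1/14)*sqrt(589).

The residue is -88655/383272 + (355075/56436802)*sqrt(589).

The factor χ**2 - χ/7 - 3 splits as (χ - a)(χ - a') with a = 1/14 - (1/14)*sqrt(589), a' = 1/14 + (1/14)*sqrt(589). At the order-1 pole a set g(χ) = (χ - a)*f(χ) = [(-14*χ/23 - 23/16)/(χ + 1/10)] / (χ - a').
Simple pole: residue = g(a) at a = 1/14 - (1/14)*sqrt(589), which is -88655/383272 + (355075/56436802)*sqrt(589).


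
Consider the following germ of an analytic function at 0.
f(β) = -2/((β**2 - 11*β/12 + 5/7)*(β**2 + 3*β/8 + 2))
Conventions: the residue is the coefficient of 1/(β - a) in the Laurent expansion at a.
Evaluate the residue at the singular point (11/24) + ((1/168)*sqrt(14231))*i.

The residue is (36456/123257) + ((1271928/250581481)*sqrt(14231))*i.

The factor β**2 - 11*β/12 + 5/7 splits as (β - a)(β - a') with a = (11/24) + ((1/168)*sqrt(14231))*i, a' = (11/24) - ((1/168)*sqrt(14231))*i. At the order-1 pole a set g(β) = (β - a)*f(β) = [-2/(β**2 + 3*β/8 + 2)] / (β - a').
Simple pole: residue = g(a) at a = (11/24) + ((1/168)*sqrt(14231))*i, which is (36456/123257) + ((1271928/250581481)*sqrt(14231))*i.


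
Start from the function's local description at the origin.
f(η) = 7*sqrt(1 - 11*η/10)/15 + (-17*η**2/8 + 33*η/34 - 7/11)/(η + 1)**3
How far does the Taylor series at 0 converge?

Denominator factor (η + 1)^3: pole of order 3 at -1, modulus 1.
Branch term (7/15)*sqrt(1 - η/(10/11)): its argument vanishes at η = 10/11, a square-root branch point, modulus 10/11.
The radius of convergence is the smallest modulus among the singular points: 10/11.

The radius of convergence is 10/11.


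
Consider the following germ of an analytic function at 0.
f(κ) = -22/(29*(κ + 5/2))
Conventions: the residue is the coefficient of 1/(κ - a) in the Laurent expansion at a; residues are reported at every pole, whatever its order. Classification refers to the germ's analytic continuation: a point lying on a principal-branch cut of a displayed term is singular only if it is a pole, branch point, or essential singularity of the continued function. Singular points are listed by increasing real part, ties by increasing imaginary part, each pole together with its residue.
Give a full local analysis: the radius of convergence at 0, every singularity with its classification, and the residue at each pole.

Denominator factor (κ + 5/2): pole of order 1 at -5/2, modulus 5/2.
The radius of convergence is the smallest modulus among the singular points: 5/2.
At the order-1 pole -5/2 set g(κ) = (κ - (-5/2))*f(κ) = -22/29.
Simple pole: residue = g(a) at a = -5/2, which is -22/29.

Radius of convergence at 0: 5/2.
At -5/2: a pole of order 1; residue -22/29.


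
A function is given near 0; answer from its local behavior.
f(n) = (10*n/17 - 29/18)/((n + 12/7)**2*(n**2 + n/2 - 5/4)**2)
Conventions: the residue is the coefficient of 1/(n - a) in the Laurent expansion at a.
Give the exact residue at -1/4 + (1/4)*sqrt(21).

The residue is 8555857856/662604291 - (16717291936/5963438619)*sqrt(21).

The factor n**2 + n/2 - 5/4 splits as (n - a)(n - a') with a = -1/4 + (1/4)*sqrt(21), a' = -1/4 - (1/4)*sqrt(21). At the order-2 pole a set g(n) = (n - a)^2*f(n) = [(10*n/17 - 29/18)/(n + 12/7)**2] / (n - a')^2.
Order-2 pole: residue = g'(a); g'(-1/4 + (1/4)*sqrt(21)) = 8555857856/662604291 - (16717291936/5963438619)*sqrt(21), so the residue is 8555857856/662604291 - (16717291936/5963438619)*sqrt(21).


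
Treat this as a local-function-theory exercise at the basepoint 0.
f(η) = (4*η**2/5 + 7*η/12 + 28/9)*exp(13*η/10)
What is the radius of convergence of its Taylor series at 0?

The factor exp(13*η/10) is entire and contributes no finite singular point.
The polynomial part has no poles.
No finite singular points: the Taylor series at 0 converges everywhere.

The radius of convergence is infinite.


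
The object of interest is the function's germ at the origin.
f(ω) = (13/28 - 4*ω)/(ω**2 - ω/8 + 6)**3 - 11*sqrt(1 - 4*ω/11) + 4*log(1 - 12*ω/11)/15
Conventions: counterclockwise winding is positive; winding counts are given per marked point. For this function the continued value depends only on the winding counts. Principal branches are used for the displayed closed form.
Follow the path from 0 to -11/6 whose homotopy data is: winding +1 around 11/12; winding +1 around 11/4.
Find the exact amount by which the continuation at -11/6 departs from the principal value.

Continued minus principal equals ((22/3)*sqrt(15)) + ((8/15)*pi)*i.

The rational part is single-valued and drops out of the difference; each branch term changes only by its own monodromy.
(-11)*sqrt(1 - ω/(11/4)): winding +1 is odd, the square root flips sign, contributing -2*(-11)*sqrt(1 - (-11/6)/(11/4)) = -2*(-11)*sqrt(5/3) = (22/3)*sqrt(15).
(4/15)*log(1 - ω/(11/12)): each positive loop around 11/12 adds 2*pi*i to the log, so winding +1 contributes (4/15)*(1)*2*pi*i = (8/15)*pi*i.
Summing the contributions at ω = -11/6 gives ((22/3)*sqrt(15)) + ((8/15)*pi)*i.


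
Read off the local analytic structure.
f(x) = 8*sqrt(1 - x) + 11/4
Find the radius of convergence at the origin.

The radius of convergence is 1.

Branch term (8)*sqrt(1 - x/(1)): its argument vanishes at x = 1, a square-root branch point, modulus 1.
The radius of convergence is the smallest modulus among the singular points: 1.


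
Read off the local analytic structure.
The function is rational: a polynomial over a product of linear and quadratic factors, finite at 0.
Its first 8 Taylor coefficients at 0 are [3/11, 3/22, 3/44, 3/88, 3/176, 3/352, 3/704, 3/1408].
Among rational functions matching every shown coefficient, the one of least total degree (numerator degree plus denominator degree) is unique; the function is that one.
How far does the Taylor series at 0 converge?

No rational of total degree below 1 reproduces all 8 coefficients; solving the [0/1] Pade equations on them gives f(μ) = -6/(11*(μ - 2)), whose expansion matches every shown term.
Denominator factor (μ - 2): pole of order 1 at 2, modulus 2.
The radius of convergence is the smallest modulus among the singular points: 2.

The radius of convergence is 2.


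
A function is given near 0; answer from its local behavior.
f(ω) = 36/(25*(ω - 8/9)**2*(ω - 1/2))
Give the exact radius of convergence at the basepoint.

The radius of convergence is 1/2.

Denominator factor (ω - 1/2): pole of order 1 at 1/2, modulus 1/2.
Denominator factor (ω - 8/9)^2: pole of order 2 at 8/9, modulus 8/9.
The radius of convergence is the smallest modulus among the singular points: 1/2.


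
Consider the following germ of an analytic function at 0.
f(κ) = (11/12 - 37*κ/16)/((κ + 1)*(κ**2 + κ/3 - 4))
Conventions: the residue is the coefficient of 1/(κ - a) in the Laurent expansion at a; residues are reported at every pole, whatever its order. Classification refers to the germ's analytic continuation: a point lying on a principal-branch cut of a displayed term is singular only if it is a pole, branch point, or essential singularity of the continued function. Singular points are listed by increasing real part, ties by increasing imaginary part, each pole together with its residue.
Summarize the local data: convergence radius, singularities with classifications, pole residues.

Denominator factor (κ**2 + κ/3 - 4): discriminant 145/9, real irrational roots -1/6 + (1/6)*sqrt(145) and -1/6 - (1/6)*sqrt(145); poles of order 1, moduli -1/6 + (1/6)*sqrt(145) and 1/6 + (1/6)*sqrt(145).
Denominator factor (κ + 1): pole of order 1 at -1, modulus 1.
The radius of convergence is the smallest modulus among the singular points: 1.
The factor κ**2 + κ/3 - 4 splits as (κ - a)(κ - a') with a = -1/6 - (1/6)*sqrt(145), a' = -1/6 + (1/6)*sqrt(145). At the order-1 pole a set g(κ) = (κ - a)*f(κ) = [(11/12 - 37*κ/16)/(κ + 1)] / (κ - a').
Simple pole: residue = g(a) at a = -1/6 - (1/6)*sqrt(145), which is 31/64 + (599/9280)*sqrt(145).
At the order-1 pole -1 set g(κ) = (κ - (-1))*f(κ) = (11/12 - 37*κ/16)/(κ**2 + κ/3 - 4).
Simple pole: residue = g(a) at a = -1, which is -31/32.
The factor κ**2 + κ/3 - 4 splits as (κ - a)(κ - a') with a = -1/6 + (1/6)*sqrt(145), a' = -1/6 - (1/6)*sqrt(145). At the order-1 pole a set g(κ) = (κ - a)*f(κ) = [(11/12 - 37*κ/16)/(κ + 1)] / (κ - a').
Simple pole: residue = g(a) at a = -1/6 + (1/6)*sqrt(145), which is 31/64 - (599/9280)*sqrt(145).
List the singular points by increasing real part (a conjugate pair: the negative imaginary part first).

Radius of convergence at 0: 1.
At -1/6 - (1/6)*sqrt(145): a pole of order 1; residue 31/64 + (599/9280)*sqrt(145).
At -1: a pole of order 1; residue -31/32.
At -1/6 + (1/6)*sqrt(145): a pole of order 1; residue 31/64 - (599/9280)*sqrt(145).
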